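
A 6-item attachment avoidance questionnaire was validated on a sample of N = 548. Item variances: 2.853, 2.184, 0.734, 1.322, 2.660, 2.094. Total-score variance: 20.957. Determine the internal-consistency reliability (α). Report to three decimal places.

sum of item variances = 2.853 + 2.184 + 0.734 + 1.322 + 2.660 + 2.094 = 11.847
α = (k/(k−1))·(1 − sum of item variances/Var(T)) = (6/5)·(1 − 11.847/20.957) = 0.522

α = 0.522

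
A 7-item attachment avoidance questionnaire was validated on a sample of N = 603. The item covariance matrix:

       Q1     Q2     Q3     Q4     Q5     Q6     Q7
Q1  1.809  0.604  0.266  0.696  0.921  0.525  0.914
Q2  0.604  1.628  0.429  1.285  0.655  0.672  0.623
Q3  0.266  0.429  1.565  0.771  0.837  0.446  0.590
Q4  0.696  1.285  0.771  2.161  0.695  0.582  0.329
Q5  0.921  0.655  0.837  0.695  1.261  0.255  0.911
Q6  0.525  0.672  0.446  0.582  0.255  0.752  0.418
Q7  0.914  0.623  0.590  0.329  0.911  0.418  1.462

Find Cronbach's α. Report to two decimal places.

Σσ²ᵢ = 1.809 + 1.628 + 1.565 + 2.161 + 1.261 + 0.752 + 1.462 = 10.638
Sum of the distinct covariances = 13.424
Var(T) = 10.638 + 2 × 13.424 = 37.486
α = (k/(k−1))·(1 − Σσ²ᵢ/Var(T)) = (7/6)·(1 − 10.638/37.486) = 0.84

Cronbach's α = 0.84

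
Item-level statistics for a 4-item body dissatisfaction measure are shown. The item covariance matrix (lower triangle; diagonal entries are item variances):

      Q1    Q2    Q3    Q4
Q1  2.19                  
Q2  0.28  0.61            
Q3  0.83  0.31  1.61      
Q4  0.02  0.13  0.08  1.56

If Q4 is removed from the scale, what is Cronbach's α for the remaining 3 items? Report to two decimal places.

Remaining items: Q1, Q2, Q3 (k = 3).
sum of item variances = 2.19 + 0.61 + 1.61 = 4.41
σ²_T = 4.41 + 2 × 1.42 = 7.25
α (item deleted) = (3/2)·(1 − 4.41/7.25) = 0.59

Cronbach's α = 0.59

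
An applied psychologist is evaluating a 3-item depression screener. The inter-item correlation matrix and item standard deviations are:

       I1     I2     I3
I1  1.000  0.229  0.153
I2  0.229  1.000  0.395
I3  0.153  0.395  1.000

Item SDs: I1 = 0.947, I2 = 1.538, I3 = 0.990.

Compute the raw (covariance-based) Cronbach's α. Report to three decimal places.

Σσ²ᵢ = 0.947² + 1.538² + 0.990² = 4.2424
Covariances σ_ij = r_ij · s_i · s_j:
  σ(I1,I2) = 0.229 × 0.947 × 1.538 = 0.3335
  σ(I1,I3) = 0.153 × 0.947 × 0.990 = 0.1434
  σ(I2,I3) = 0.395 × 1.538 × 0.990 = 0.6014
σ²_T = Σσ²ᵢ + 2·Σσ_ij = 4.2424 + 2 × 1.0783 = 6.3990
α = (3/2)·(1 − 4.2424/6.3990) = 0.506

α = 0.506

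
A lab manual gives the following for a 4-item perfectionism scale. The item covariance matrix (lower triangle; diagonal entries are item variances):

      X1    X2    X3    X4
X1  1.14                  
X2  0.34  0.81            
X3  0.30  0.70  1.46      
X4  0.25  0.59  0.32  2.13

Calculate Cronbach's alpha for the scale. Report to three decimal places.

ΣVar(i) = 1.14 + 0.81 + 1.46 + 2.13 = 5.54
Sum of off-diagonal covariances = 2.50
Var(T) = 5.54 + 2 × 2.50 = 10.54
α = (k/(k−1))·(1 − ΣVar(i)/Var(T)) = (4/3)·(1 − 5.54/10.54) = 0.633

Cronbach's alpha = 0.633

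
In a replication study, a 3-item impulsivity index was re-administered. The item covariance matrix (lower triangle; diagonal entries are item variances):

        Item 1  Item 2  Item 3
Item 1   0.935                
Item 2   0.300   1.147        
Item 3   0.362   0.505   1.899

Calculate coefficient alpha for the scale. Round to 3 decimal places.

coefficient alpha = 0.554

sum of item variances = 0.935 + 1.147 + 1.899 = 3.981
Sum of off-diagonal covariances = 1.167
total variance = 3.981 + 2 × 1.167 = 6.315
α = (k/(k−1))·(1 − sum of item variances/total variance) = (3/2)·(1 − 3.981/6.315) = 0.554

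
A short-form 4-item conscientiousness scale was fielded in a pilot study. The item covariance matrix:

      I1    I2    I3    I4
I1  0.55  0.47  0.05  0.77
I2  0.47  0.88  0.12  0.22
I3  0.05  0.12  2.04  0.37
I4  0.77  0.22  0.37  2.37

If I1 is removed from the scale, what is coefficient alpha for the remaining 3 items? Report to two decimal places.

α = 0.32

Remaining items: I2, I3, I4 (k = 3).
Σσ²ᵢ = 0.88 + 2.04 + 2.37 = 5.29
σ²_total = 5.29 + 2 × 0.71 = 6.71
α (item deleted) = (3/2)·(1 − 5.29/6.71) = 0.32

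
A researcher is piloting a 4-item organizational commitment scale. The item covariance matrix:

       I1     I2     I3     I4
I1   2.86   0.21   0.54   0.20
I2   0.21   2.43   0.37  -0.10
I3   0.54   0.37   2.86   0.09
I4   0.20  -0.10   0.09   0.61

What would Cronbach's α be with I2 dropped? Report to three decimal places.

Remaining items: I1, I3, I4 (k = 3).
sum of item variances = 2.86 + 2.86 + 0.61 = 6.33
Var(T) = 6.33 + 2 × 0.83 = 7.99
α (item deleted) = (3/2)·(1 − 6.33/7.99) = 0.312

α = 0.312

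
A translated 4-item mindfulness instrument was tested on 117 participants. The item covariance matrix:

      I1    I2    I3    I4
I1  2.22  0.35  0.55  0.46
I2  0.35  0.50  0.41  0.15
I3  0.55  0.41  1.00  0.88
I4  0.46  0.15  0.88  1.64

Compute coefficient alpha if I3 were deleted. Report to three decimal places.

Remaining items: I1, I2, I4 (k = 3).
Σσᵢ² = 2.22 + 0.50 + 1.64 = 4.36
σ²_T = 4.36 + 2 × 0.96 = 6.28
α (item deleted) = (3/2)·(1 − 4.36/6.28) = 0.459

coefficient alpha = 0.459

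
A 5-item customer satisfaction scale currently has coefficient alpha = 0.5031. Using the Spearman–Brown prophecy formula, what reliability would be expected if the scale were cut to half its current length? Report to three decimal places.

Length factor m = 1/2
α' = m·α / (1 − (1−m)·α)
   = 1/2 × 0.5031 / (1 − (1 − 1/2) × 0.5031)
   = 0.2515 / 0.7485 = 0.336

predicted reliability = 0.336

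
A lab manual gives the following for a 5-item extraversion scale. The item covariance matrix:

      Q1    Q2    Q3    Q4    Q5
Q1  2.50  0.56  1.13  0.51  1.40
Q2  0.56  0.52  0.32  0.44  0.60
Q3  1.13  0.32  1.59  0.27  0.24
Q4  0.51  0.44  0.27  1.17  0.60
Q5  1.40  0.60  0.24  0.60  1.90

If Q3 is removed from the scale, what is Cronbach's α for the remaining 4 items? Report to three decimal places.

α = 0.766

Remaining items: Q1, Q2, Q4, Q5 (k = 4).
Σσᵢ² = 2.50 + 0.52 + 1.17 + 1.90 = 6.09
total variance = 6.09 + 2 × 4.11 = 14.31
α (item deleted) = (4/3)·(1 − 6.09/14.31) = 0.766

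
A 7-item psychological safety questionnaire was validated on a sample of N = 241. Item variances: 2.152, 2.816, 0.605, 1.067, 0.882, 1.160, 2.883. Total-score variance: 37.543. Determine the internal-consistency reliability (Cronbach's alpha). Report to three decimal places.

ΣVar(i) = 2.152 + 2.816 + 0.605 + 1.067 + 0.882 + 1.160 + 2.883 = 11.565
α = (k/(k−1))·(1 − ΣVar(i)/total variance) = (7/6)·(1 − 11.565/37.543) = 0.807

α = 0.807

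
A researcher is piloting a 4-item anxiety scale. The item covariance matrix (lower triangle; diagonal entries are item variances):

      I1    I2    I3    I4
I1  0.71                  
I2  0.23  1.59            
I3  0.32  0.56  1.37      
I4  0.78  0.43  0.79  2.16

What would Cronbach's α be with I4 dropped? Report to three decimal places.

Remaining items: I1, I2, I3 (k = 3).
Σσᵢ² = 0.71 + 1.59 + 1.37 = 3.67
total variance = 3.67 + 2 × 1.11 = 5.89
α (item deleted) = (3/2)·(1 − 3.67/5.89) = 0.565

α = 0.565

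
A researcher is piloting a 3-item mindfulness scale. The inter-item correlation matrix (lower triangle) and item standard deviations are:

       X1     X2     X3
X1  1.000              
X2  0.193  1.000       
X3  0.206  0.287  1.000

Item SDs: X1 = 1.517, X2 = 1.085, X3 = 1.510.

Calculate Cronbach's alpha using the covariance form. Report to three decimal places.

Σσ²ᵢ = 1.517² + 1.085² + 1.510² = 5.7586
Covariances σ_ij = r_ij · s_i · s_j:
  σ(X1,X2) = 0.193 × 1.517 × 1.085 = 0.3177
  σ(X1,X3) = 0.206 × 1.517 × 1.510 = 0.4719
  σ(X2,X3) = 0.287 × 1.085 × 1.510 = 0.4702
σ²_T = Σσ²ᵢ + 2·Σσ_ij = 5.7586 + 2 × 1.2598 = 8.2782
α = (3/2)·(1 − 5.7586/8.2782) = 0.457

α = 0.457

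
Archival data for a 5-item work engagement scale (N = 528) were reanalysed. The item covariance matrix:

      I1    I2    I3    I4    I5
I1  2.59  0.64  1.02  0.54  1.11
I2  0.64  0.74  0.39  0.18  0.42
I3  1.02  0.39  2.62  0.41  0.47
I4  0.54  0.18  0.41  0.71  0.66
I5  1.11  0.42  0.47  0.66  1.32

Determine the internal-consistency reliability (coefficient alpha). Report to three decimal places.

coefficient alpha = 0.743

Σσ²ᵢ = 2.59 + 0.74 + 2.62 + 0.71 + 1.32 = 7.98
Sum of off-diagonal covariances = 5.84
σ²_T = 7.98 + 2 × 5.84 = 19.66
α = (k/(k−1))·(1 − Σσ²ᵢ/σ²_T) = (5/4)·(1 − 7.98/19.66) = 0.743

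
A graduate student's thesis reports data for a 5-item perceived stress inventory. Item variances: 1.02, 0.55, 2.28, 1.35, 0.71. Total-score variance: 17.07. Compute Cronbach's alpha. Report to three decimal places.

sum of item variances = 1.02 + 0.55 + 2.28 + 1.35 + 0.71 = 5.91
α = (k/(k−1))·(1 − sum of item variances/Var(T)) = (5/4)·(1 − 5.91/17.07) = 0.817

Cronbach's alpha = 0.817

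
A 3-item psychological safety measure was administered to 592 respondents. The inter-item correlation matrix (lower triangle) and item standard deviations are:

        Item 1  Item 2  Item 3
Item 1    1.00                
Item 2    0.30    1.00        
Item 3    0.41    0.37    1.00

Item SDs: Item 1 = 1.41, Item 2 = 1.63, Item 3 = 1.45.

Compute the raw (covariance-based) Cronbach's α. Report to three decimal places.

α = 0.624

Σσ²ᵢ = 1.41² + 1.63² + 1.45² = 6.7475
Covariances σ_ij = r_ij · s_i · s_j:
  σ(Item 1,Item 2) = 0.30 × 1.41 × 1.63 = 0.6895
  σ(Item 1,Item 3) = 0.41 × 1.41 × 1.45 = 0.8382
  σ(Item 2,Item 3) = 0.37 × 1.63 × 1.45 = 0.8745
σ²_T = Σσ²ᵢ + 2·Σσ_ij = 6.7475 + 2 × 2.4022 = 11.5519
α = (3/2)·(1 − 6.7475/11.5519) = 0.624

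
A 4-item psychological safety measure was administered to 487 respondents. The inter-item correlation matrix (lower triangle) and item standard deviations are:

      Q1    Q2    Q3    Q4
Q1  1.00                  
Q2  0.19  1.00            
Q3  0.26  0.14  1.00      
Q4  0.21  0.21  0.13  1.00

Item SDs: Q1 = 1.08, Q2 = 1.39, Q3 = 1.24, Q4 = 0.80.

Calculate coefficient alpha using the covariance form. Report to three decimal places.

Σσ²ᵢ = 1.08² + 1.39² + 1.24² + 0.80² = 5.2761
Covariances σ_ij = r_ij · s_i · s_j:
  σ(Q1,Q2) = 0.19 × 1.08 × 1.39 = 0.2852
  σ(Q1,Q3) = 0.26 × 1.08 × 1.24 = 0.3482
  σ(Q1,Q4) = 0.21 × 1.08 × 0.80 = 0.1814
  σ(Q2,Q3) = 0.14 × 1.39 × 1.24 = 0.2413
  σ(Q2,Q4) = 0.21 × 1.39 × 0.80 = 0.2335
  σ(Q3,Q4) = 0.13 × 1.24 × 0.80 = 0.1290
σ²_T = Σσ²ᵢ + 2·Σσ_ij = 5.2761 + 2 × 1.4186 = 8.1133
α = (4/3)·(1 − 5.2761/8.1133) = 0.466

α = 0.466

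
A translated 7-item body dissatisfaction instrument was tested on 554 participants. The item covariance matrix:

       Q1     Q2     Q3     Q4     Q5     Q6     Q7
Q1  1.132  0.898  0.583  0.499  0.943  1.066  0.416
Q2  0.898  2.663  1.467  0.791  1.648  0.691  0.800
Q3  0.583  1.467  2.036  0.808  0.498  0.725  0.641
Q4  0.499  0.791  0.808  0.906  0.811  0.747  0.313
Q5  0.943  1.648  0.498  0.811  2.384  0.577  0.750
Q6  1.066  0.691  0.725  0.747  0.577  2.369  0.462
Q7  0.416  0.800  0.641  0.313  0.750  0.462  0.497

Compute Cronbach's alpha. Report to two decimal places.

Σσ²ᵢ = 1.132 + 2.663 + 2.036 + 0.906 + 2.384 + 2.369 + 0.497 = 11.987
Σ_{i<j} σ_ij = 16.134
total variance = 11.987 + 2 × 16.134 = 44.255
α = (k/(k−1))·(1 − Σσ²ᵢ/total variance) = (7/6)·(1 − 11.987/44.255) = 0.85

α = 0.85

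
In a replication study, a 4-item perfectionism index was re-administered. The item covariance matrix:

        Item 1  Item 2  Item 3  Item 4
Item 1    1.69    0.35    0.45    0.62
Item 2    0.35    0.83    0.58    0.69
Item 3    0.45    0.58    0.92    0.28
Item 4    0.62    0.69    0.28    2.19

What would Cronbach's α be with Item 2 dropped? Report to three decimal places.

Remaining items: Item 1, Item 3, Item 4 (k = 3).
Σσ²ᵢ = 1.69 + 0.92 + 2.19 = 4.80
σ²_total = 4.80 + 2 × 1.35 = 7.50
α (item deleted) = (3/2)·(1 − 4.80/7.50) = 0.540

α = 0.540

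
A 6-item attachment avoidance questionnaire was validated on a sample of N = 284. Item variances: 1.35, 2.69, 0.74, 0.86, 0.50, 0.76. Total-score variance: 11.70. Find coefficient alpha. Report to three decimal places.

coefficient alpha = 0.492

sum of item variances = 1.35 + 2.69 + 0.74 + 0.86 + 0.50 + 0.76 = 6.90
α = (k/(k−1))·(1 − sum of item variances/σ²_total) = (6/5)·(1 − 6.90/11.70) = 0.492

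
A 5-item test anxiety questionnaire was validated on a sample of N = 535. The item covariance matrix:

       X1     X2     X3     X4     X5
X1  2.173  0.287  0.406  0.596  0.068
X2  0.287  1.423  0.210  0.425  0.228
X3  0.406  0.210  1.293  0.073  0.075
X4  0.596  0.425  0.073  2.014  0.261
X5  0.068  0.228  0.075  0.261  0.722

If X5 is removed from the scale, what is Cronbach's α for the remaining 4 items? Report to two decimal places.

Remaining items: X1, X2, X3, X4 (k = 4).
Σσ²ᵢ = 2.173 + 1.423 + 1.293 + 2.014 = 6.903
σ²_total = 6.903 + 2 × 1.997 = 10.897
α (item deleted) = (4/3)·(1 − 6.903/10.897) = 0.49

α = 0.49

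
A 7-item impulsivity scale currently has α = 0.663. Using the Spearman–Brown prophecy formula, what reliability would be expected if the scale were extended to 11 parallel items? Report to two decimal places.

Length factor m = 11/7 = 1.5714
α' = m·α / (1 + (m−1)·α)
   = 11/7 × 0.663 / (1 + (11/7 − 1) × 0.663)
   = 1.0419 / 1.3789 = 0.76

predicted reliability = 0.76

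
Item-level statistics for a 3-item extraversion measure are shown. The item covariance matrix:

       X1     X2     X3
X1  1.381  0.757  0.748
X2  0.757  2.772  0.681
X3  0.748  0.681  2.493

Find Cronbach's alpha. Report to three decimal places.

sum of item variances = 1.381 + 2.772 + 2.493 = 6.646
Sum of off-diagonal covariances = 2.186
Var(T) = 6.646 + 2 × 2.186 = 11.018
α = (k/(k−1))·(1 − sum of item variances/Var(T)) = (3/2)·(1 − 6.646/11.018) = 0.595

Cronbach's alpha = 0.595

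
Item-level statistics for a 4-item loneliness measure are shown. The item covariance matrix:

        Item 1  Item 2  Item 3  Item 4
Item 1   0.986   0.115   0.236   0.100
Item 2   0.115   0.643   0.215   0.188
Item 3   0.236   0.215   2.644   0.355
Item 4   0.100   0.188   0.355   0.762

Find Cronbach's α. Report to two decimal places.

Cronbach's α = 0.43

Σσᵢ² = 0.986 + 0.643 + 2.644 + 0.762 = 5.035
Σ_{i<j} σ_ij = 1.209
σ²_T = 5.035 + 2 × 1.209 = 7.453
α = (k/(k−1))·(1 − Σσᵢ²/σ²_T) = (4/3)·(1 − 5.035/7.453) = 0.43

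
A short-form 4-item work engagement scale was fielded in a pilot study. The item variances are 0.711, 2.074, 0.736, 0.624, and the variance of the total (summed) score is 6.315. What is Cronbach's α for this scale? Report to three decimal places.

Cronbach's α = 0.458

Σσᵢ² = 0.711 + 2.074 + 0.736 + 0.624 = 4.145
α = (k/(k−1))·(1 − Σσᵢ²/σ²_total) = (4/3)·(1 − 4.145/6.315) = 0.458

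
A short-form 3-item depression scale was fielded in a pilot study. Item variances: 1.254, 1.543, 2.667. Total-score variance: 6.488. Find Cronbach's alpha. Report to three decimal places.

sum of item variances = 1.254 + 1.543 + 2.667 = 5.464
α = (k/(k−1))·(1 − sum of item variances/total variance) = (3/2)·(1 − 5.464/6.488) = 0.237

α = 0.237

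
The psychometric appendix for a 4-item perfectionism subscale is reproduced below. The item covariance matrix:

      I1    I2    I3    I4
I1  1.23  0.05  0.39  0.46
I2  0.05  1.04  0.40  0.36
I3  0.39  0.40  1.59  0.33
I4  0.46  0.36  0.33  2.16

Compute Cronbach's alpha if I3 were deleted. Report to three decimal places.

Remaining items: I1, I2, I4 (k = 3).
sum of item variances = 1.23 + 1.04 + 2.16 = 4.43
Var(T) = 4.43 + 2 × 0.87 = 6.17
α (item deleted) = (3/2)·(1 − 4.43/6.17) = 0.423

Cronbach's alpha = 0.423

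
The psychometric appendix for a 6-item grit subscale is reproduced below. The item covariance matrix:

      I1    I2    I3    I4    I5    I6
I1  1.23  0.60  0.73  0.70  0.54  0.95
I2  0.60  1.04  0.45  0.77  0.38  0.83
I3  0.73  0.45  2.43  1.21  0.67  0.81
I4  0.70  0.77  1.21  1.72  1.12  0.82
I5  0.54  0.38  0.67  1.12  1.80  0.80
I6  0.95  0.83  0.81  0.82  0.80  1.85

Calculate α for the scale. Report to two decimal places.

α = 0.83

Σσᵢ² = 1.23 + 1.04 + 2.43 + 1.72 + 1.80 + 1.85 = 10.07
Σ_{i<j} σ_ij = 11.38
Var(T) = 10.07 + 2 × 11.38 = 32.83
α = (k/(k−1))·(1 − Σσᵢ²/Var(T)) = (6/5)·(1 − 10.07/32.83) = 0.83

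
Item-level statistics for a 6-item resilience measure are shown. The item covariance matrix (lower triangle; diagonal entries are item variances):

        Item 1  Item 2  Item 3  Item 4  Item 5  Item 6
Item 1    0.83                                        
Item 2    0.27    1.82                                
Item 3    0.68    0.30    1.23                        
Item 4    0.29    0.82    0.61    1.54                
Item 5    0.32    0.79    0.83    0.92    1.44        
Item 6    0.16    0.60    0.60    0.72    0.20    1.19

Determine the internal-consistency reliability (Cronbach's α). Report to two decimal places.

Cronbach's α = 0.80

Σσ²ᵢ = 0.83 + 1.82 + 1.23 + 1.54 + 1.44 + 1.19 = 8.05
Sum of the distinct covariances = 8.11
total variance = 8.05 + 2 × 8.11 = 24.27
α = (k/(k−1))·(1 − Σσ²ᵢ/total variance) = (6/5)·(1 − 8.05/24.27) = 0.80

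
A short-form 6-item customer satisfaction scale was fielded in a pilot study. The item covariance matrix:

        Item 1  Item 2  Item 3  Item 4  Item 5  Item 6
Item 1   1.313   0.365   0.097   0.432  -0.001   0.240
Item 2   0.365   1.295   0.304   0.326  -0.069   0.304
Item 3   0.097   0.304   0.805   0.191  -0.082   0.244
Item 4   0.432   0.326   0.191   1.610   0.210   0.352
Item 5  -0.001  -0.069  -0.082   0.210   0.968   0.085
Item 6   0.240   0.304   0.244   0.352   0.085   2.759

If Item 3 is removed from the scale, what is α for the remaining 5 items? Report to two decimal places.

α = 0.45

Remaining items: Item 1, Item 2, Item 4, Item 5, Item 6 (k = 5).
sum of item variances = 1.313 + 1.295 + 1.610 + 0.968 + 2.759 = 7.945
σ²_total = 7.945 + 2 × 2.244 = 12.433
α (item deleted) = (5/4)·(1 − 7.945/12.433) = 0.45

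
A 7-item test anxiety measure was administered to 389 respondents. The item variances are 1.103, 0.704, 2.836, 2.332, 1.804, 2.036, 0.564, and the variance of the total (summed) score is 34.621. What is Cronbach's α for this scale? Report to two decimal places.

sum of item variances = 1.103 + 0.704 + 2.836 + 2.332 + 1.804 + 2.036 + 0.564 = 11.379
α = (k/(k−1))·(1 − sum of item variances/Var(T)) = (7/6)·(1 − 11.379/34.621) = 0.78

α = 0.78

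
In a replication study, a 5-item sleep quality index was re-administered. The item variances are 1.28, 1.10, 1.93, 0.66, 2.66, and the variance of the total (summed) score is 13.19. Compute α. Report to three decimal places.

Σσᵢ² = 1.28 + 1.10 + 1.93 + 0.66 + 2.66 = 7.63
α = (k/(k−1))·(1 − Σσᵢ²/Var(T)) = (5/4)·(1 − 7.63/13.19) = 0.527

α = 0.527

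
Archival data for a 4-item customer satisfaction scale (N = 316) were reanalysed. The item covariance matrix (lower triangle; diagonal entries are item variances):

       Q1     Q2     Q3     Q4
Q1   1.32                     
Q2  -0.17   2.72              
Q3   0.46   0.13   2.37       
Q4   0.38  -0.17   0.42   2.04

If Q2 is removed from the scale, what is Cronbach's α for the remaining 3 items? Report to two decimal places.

α = 0.46

Remaining items: Q1, Q3, Q4 (k = 3).
sum of item variances = 1.32 + 2.37 + 2.04 = 5.73
σ²_T = 5.73 + 2 × 1.26 = 8.25
α (item deleted) = (3/2)·(1 − 5.73/8.25) = 0.46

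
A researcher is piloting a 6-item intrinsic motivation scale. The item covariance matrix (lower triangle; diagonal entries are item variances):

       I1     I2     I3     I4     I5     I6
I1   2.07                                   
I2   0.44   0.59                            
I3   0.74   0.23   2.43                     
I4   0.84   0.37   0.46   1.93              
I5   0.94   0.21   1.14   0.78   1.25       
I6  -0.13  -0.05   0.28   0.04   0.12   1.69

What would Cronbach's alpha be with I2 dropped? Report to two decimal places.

α = 0.66

Remaining items: I1, I3, I4, I5, I6 (k = 5).
sum of item variances = 2.07 + 2.43 + 1.93 + 1.25 + 1.69 = 9.37
total variance = 9.37 + 2 × 5.21 = 19.79
α (item deleted) = (5/4)·(1 − 9.37/19.79) = 0.66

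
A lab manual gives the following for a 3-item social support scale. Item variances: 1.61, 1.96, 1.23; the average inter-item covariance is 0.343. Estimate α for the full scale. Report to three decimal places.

α = 0.450

sum of item variances = 1.61 + 1.96 + 1.23 = 4.80
Sum of the 3 distinct covariances = 3 × 0.343 = 1.029
Var(T) = sum of item variances + 2·Σcov = 4.80 + 2 × 1.029 = 6.858
α = (3/2)·(1 − 4.80/6.858) = 0.450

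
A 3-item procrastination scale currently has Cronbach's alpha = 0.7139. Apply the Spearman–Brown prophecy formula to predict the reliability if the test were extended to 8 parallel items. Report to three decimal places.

predicted reliability = 0.869

Length factor m = 8/3 = 2.6667
α' = m·α / (1 + (m−1)·α)
   = 8/3 × 0.7139 / (1 + (8/3 − 1) × 0.7139)
   = 1.9037 / 2.1898 = 0.869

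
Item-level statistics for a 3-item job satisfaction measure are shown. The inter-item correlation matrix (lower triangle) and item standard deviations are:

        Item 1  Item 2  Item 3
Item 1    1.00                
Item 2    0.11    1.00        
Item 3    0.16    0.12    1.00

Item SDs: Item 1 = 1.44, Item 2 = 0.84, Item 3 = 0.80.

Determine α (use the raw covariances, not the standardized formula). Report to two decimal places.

α = 0.28

Σσ²ᵢ = 1.44² + 0.84² + 0.80² = 3.4192
Covariances σ_ij = r_ij · s_i · s_j:
  σ(Item 1,Item 2) = 0.11 × 1.44 × 0.84 = 0.1331
  σ(Item 1,Item 3) = 0.16 × 1.44 × 0.80 = 0.1843
  σ(Item 2,Item 3) = 0.12 × 0.84 × 0.80 = 0.0806
σ²_T = Σσ²ᵢ + 2·Σσ_ij = 3.4192 + 2 × 0.3980 = 4.2152
α = (3/2)·(1 − 3.4192/4.2152) = 0.28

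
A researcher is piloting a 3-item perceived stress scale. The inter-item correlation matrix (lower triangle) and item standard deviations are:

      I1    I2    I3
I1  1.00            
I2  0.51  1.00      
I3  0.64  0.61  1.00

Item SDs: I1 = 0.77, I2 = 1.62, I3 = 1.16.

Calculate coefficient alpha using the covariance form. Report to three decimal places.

coefficient alpha = 0.762

Σσ²ᵢ = 0.77² + 1.62² + 1.16² = 4.5629
Covariances σ_ij = r_ij · s_i · s_j:
  σ(I1,I2) = 0.51 × 0.77 × 1.62 = 0.6362
  σ(I1,I3) = 0.64 × 0.77 × 1.16 = 0.5716
  σ(I2,I3) = 0.61 × 1.62 × 1.16 = 1.1463
σ²_T = Σσ²ᵢ + 2·Σσ_ij = 4.5629 + 2 × 2.3541 = 9.2711
α = (3/2)·(1 − 4.5629/9.2711) = 0.762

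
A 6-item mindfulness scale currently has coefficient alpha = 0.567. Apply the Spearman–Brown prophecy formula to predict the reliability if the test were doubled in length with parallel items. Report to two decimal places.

predicted reliability = 0.72

Length factor m = 2
α' = m·α / (1 + (m−1)·α)
   = 2 × 0.567 / (1 + (2 − 1) × 0.567)
   = 1.1340 / 1.5670 = 0.72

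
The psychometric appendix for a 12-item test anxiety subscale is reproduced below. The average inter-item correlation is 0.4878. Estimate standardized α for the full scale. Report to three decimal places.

Standardized α = k·r̄ / (1 + (k−1)·r̄) = 12 × 0.4878 / (1 + 11 × 0.4878)
  = 5.8536 / 6.3658 = 0.920

standardized α = 0.920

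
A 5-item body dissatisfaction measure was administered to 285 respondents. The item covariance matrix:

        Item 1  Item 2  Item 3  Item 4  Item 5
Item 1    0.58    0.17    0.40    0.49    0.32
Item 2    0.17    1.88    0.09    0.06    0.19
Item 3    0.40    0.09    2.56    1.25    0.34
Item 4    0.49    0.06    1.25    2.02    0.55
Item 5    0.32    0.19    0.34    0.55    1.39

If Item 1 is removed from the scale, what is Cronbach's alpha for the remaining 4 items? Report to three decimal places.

Cronbach's alpha = 0.516

Remaining items: Item 2, Item 3, Item 4, Item 5 (k = 4).
Σσ²ᵢ = 1.88 + 2.56 + 2.02 + 1.39 = 7.85
total variance = 7.85 + 2 × 2.48 = 12.81
α (item deleted) = (4/3)·(1 − 7.85/12.81) = 0.516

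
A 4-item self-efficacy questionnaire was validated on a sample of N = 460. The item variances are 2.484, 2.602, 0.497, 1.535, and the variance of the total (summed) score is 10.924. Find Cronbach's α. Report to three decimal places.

ΣVar(i) = 2.484 + 2.602 + 0.497 + 1.535 = 7.118
α = (k/(k−1))·(1 − ΣVar(i)/σ²_T) = (4/3)·(1 − 7.118/10.924) = 0.465

Cronbach's α = 0.465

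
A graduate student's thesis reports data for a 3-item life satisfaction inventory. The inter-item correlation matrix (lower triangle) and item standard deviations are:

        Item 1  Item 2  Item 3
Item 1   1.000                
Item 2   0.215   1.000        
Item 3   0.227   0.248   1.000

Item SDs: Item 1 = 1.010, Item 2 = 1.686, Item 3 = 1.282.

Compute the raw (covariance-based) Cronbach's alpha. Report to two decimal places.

Σσ²ᵢ = 1.010² + 1.686² + 1.282² = 5.5062
Covariances σ_ij = r_ij · s_i · s_j:
  σ(Item 1,Item 2) = 0.215 × 1.010 × 1.686 = 0.3661
  σ(Item 1,Item 3) = 0.227 × 1.010 × 1.282 = 0.2939
  σ(Item 2,Item 3) = 0.248 × 1.686 × 1.282 = 0.5360
σ²_T = Σσ²ᵢ + 2·Σσ_ij = 5.5062 + 2 × 1.1960 = 7.8982
α = (3/2)·(1 − 5.5062/7.8982) = 0.45

α = 0.45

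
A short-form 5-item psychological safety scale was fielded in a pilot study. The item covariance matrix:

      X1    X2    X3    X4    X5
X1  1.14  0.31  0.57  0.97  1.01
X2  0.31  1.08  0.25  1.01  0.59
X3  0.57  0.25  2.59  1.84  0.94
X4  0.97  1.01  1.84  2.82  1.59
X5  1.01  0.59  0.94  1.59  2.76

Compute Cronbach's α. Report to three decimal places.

ΣVar(i) = 1.14 + 1.08 + 2.59 + 2.82 + 2.76 = 10.39
Σ_{i<j} σ_ij = 9.08
total variance = 10.39 + 2 × 9.08 = 28.55
α = (k/(k−1))·(1 − ΣVar(i)/total variance) = (5/4)·(1 − 10.39/28.55) = 0.795

Cronbach's α = 0.795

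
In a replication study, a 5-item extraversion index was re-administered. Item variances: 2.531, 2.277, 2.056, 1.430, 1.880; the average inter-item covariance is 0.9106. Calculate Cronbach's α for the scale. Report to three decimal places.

α = 0.802

ΣVar(i) = 2.531 + 2.277 + 2.056 + 1.430 + 1.880 = 10.174
Sum of the 10 distinct covariances = 10 × 0.9106 = 9.1060
total variance = ΣVar(i) + 2·Σcov = 10.174 + 2 × 9.1060 = 28.3860
α = (5/4)·(1 − 10.174/28.3860) = 0.802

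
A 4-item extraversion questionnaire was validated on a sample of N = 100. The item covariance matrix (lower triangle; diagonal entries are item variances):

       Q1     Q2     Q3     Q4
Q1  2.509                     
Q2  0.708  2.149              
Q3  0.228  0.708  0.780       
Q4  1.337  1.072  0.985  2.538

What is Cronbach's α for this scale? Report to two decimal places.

ΣVar(i) = 2.509 + 2.149 + 0.780 + 2.538 = 7.976
Σ_{i<j} σ_ij = 5.038
Var(T) = 7.976 + 2 × 5.038 = 18.052
α = (k/(k−1))·(1 − ΣVar(i)/Var(T)) = (4/3)·(1 − 7.976/18.052) = 0.74

Cronbach's α = 0.74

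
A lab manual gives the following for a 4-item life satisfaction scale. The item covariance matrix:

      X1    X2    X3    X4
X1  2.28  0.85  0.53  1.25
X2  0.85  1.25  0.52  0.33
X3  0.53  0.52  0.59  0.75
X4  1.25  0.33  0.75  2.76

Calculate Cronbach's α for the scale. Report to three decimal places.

Σσ²ᵢ = 2.28 + 1.25 + 0.59 + 2.76 = 6.88
Sum of the distinct covariances = 4.23
σ²_T = 6.88 + 2 × 4.23 = 15.34
α = (k/(k−1))·(1 − Σσ²ᵢ/σ²_T) = (4/3)·(1 − 6.88/15.34) = 0.735

Cronbach's α = 0.735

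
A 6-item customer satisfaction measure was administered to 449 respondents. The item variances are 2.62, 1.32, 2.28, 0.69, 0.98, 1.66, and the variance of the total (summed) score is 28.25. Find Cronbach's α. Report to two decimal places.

Σσ²ᵢ = 2.62 + 1.32 + 2.28 + 0.69 + 0.98 + 1.66 = 9.55
α = (k/(k−1))·(1 − Σσ²ᵢ/σ²_T) = (6/5)·(1 − 9.55/28.25) = 0.79

α = 0.79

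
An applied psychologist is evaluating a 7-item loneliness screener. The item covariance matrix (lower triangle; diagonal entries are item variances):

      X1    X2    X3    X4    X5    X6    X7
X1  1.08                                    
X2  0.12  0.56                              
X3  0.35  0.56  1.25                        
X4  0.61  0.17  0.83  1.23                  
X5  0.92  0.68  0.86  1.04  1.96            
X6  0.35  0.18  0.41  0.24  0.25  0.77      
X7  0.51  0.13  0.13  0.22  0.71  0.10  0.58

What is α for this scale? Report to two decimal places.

α = 0.84

sum of item variances = 1.08 + 0.56 + 1.25 + 1.23 + 1.96 + 0.77 + 0.58 = 7.43
Σ_{i<j} σ_ij = 9.37
σ²_T = 7.43 + 2 × 9.37 = 26.17
α = (k/(k−1))·(1 − sum of item variances/σ²_T) = (7/6)·(1 − 7.43/26.17) = 0.84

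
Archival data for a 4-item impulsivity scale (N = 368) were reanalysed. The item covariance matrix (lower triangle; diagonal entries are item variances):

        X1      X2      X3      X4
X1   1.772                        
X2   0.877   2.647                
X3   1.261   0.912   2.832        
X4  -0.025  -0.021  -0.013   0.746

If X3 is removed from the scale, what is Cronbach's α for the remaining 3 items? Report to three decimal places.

α = 0.365

Remaining items: X1, X2, X4 (k = 3).
ΣVar(i) = 1.772 + 2.647 + 0.746 = 5.165
total variance = 5.165 + 2 × 0.831 = 6.827
α (item deleted) = (3/2)·(1 − 5.165/6.827) = 0.365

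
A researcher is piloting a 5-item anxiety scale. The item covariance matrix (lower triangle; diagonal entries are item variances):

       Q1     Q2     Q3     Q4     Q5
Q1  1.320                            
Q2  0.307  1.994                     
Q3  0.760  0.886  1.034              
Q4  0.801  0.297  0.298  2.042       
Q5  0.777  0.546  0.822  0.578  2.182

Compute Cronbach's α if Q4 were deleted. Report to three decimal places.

Remaining items: Q1, Q2, Q3, Q5 (k = 4).
sum of item variances = 1.320 + 1.994 + 1.034 + 2.182 = 6.530
σ²_total = 6.530 + 2 × 4.098 = 14.726
α (item deleted) = (4/3)·(1 − 6.530/14.726) = 0.742

Cronbach's α = 0.742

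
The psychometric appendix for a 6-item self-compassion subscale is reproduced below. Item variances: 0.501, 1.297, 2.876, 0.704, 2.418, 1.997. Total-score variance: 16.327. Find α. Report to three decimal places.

Σσ²ᵢ = 0.501 + 1.297 + 2.876 + 0.704 + 2.418 + 1.997 = 9.793
α = (k/(k−1))·(1 − Σσ²ᵢ/σ²_T) = (6/5)·(1 − 9.793/16.327) = 0.480

α = 0.480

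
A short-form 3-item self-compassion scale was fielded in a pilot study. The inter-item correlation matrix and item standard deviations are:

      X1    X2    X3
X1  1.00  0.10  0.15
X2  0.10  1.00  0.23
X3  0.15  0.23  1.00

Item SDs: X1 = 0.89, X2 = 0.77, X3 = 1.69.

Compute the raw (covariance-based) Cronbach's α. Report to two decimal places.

Σσ²ᵢ = 0.89² + 0.77² + 1.69² = 4.2411
Covariances σ_ij = r_ij · s_i · s_j:
  σ(X1,X2) = 0.10 × 0.89 × 0.77 = 0.0685
  σ(X1,X3) = 0.15 × 0.89 × 1.69 = 0.2256
  σ(X2,X3) = 0.23 × 0.77 × 1.69 = 0.2993
σ²_T = Σσ²ᵢ + 2·Σσ_ij = 4.2411 + 2 × 0.5934 = 5.4279
α = (3/2)·(1 − 4.2411/5.4279) = 0.33

Cronbach's α = 0.33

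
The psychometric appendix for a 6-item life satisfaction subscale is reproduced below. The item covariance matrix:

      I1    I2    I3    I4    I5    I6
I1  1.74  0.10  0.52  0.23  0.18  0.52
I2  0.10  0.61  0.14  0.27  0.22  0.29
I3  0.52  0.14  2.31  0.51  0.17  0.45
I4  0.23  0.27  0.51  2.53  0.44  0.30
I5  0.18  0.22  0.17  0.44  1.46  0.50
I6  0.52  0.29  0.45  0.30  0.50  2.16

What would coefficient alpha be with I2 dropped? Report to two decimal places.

Remaining items: I1, I3, I4, I5, I6 (k = 5).
ΣVar(i) = 1.74 + 2.31 + 2.53 + 1.46 + 2.16 = 10.20
Var(T) = 10.20 + 2 × 3.82 = 17.84
α (item deleted) = (5/4)·(1 − 10.20/17.84) = 0.54

coefficient alpha = 0.54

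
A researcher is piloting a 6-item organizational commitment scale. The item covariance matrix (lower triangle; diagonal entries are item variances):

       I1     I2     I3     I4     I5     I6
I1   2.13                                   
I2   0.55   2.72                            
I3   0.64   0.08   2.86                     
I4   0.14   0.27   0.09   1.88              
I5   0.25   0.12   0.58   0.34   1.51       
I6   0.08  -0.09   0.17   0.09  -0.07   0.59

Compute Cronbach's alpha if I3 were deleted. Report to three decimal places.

α = 0.345

Remaining items: I1, I2, I4, I5, I6 (k = 5).
ΣVar(i) = 2.13 + 2.72 + 1.88 + 1.51 + 0.59 = 8.83
total variance = 8.83 + 2 × 1.68 = 12.19
α (item deleted) = (5/4)·(1 − 8.83/12.19) = 0.345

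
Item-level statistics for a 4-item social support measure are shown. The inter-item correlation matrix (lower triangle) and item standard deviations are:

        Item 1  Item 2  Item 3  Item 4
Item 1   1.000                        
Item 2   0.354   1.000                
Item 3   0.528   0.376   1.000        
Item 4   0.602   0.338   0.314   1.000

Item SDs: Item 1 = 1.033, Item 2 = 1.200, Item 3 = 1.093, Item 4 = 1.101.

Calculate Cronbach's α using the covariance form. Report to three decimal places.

Σσ²ᵢ = 1.033² + 1.200² + 1.093² + 1.101² = 4.9139
Covariances σ_ij = r_ij · s_i · s_j:
  σ(Item 1,Item 2) = 0.354 × 1.033 × 1.200 = 0.4388
  σ(Item 1,Item 3) = 0.528 × 1.033 × 1.093 = 0.5961
  σ(Item 1,Item 4) = 0.602 × 1.033 × 1.101 = 0.6847
  σ(Item 2,Item 3) = 0.376 × 1.200 × 1.093 = 0.4932
  σ(Item 2,Item 4) = 0.338 × 1.200 × 1.101 = 0.4466
  σ(Item 3,Item 4) = 0.314 × 1.093 × 1.101 = 0.3779
σ²_T = Σσ²ᵢ + 2·Σσ_ij = 4.9139 + 2 × 3.0373 = 10.9885
α = (4/3)·(1 − 4.9139/10.9885) = 0.737

Cronbach's α = 0.737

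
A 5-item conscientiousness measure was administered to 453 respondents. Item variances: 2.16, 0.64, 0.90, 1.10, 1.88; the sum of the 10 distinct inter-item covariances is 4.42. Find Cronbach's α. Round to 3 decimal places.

sum of item variances = 2.16 + 0.64 + 0.90 + 1.10 + 1.88 = 6.68
Sum of distinct covariances = 4.42
σ²_T = sum of item variances + 2·Σcov = 6.68 + 2 × 4.42 = 15.52
α = (5/4)·(1 − 6.68/15.52) = 0.712

α = 0.712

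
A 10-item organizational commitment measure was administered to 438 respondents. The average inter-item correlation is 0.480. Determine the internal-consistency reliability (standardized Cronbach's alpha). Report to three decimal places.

Standardized α = k·r̄ / (1 + (k−1)·r̄) = 10 × 0.480 / (1 + 9 × 0.480)
  = 4.8000 / 5.3200 = 0.902

α = 0.902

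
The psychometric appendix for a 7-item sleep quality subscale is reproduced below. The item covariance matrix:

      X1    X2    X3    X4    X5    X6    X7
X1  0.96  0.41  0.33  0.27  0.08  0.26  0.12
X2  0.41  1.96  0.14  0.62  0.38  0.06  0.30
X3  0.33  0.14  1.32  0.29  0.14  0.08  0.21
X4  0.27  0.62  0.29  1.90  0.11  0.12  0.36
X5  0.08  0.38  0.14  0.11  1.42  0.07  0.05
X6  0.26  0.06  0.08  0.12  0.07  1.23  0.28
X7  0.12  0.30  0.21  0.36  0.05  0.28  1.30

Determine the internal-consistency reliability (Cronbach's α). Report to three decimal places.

α = 0.561

ΣVar(i) = 0.96 + 1.96 + 1.32 + 1.90 + 1.42 + 1.23 + 1.30 = 10.09
Σ_{i<j} σ_ij = 4.68
σ²_T = 10.09 + 2 × 4.68 = 19.45
α = (k/(k−1))·(1 − ΣVar(i)/σ²_T) = (7/6)·(1 − 10.09/19.45) = 0.561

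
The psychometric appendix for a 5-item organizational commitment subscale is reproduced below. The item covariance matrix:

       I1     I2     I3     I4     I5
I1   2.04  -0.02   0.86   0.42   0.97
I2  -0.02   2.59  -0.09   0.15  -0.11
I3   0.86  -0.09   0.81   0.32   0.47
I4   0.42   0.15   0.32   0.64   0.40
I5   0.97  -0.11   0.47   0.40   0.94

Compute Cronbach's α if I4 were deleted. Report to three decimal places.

Cronbach's α = 0.526

Remaining items: I1, I2, I3, I5 (k = 4).
ΣVar(i) = 2.04 + 2.59 + 0.81 + 0.94 = 6.38
σ²_T = 6.38 + 2 × 2.08 = 10.54
α (item deleted) = (4/3)·(1 − 6.38/10.54) = 0.526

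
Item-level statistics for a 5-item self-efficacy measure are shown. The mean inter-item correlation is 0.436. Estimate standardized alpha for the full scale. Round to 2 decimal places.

standardized alpha = 0.79

Standardized α = k·r̄ / (1 + (k−1)·r̄) = 5 × 0.436 / (1 + 4 × 0.436)
  = 2.1800 / 2.7440 = 0.79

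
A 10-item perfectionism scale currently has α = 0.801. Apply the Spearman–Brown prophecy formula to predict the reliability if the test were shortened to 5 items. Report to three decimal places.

Length factor m = 5/10 = 0.5000
α' = m·α / (1 − (1−m)·α)
   = 5/10 × 0.801 / (1 − (1 − 5/10) × 0.801)
   = 0.4005 / 0.5995 = 0.668

predicted reliability = 0.668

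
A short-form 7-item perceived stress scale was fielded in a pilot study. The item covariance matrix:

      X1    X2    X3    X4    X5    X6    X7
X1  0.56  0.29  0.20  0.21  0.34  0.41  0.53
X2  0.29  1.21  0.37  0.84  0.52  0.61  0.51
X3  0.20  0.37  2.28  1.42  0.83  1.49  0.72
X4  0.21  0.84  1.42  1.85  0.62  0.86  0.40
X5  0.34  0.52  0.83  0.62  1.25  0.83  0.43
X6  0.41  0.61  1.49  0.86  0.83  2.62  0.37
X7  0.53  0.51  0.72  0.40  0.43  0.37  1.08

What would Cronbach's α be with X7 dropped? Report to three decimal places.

Remaining items: X1, X2, X3, X4, X5, X6 (k = 6).
Σσᵢ² = 0.56 + 1.21 + 2.28 + 1.85 + 1.25 + 2.62 = 9.77
σ²_total = 9.77 + 2 × 9.84 = 29.45
α (item deleted) = (6/5)·(1 − 9.77/29.45) = 0.802

α = 0.802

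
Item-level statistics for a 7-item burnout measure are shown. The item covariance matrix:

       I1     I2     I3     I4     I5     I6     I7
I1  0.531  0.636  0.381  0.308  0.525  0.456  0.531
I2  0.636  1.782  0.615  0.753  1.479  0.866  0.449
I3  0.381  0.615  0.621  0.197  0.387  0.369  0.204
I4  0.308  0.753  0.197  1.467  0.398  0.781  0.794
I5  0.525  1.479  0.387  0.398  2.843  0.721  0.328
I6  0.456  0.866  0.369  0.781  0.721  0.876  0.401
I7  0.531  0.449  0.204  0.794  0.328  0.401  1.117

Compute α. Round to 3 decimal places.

α = 0.834

sum of item variances = 0.531 + 1.782 + 0.621 + 1.467 + 2.843 + 0.876 + 1.117 = 9.237
Σ_{i<j} σ_ij = 11.579
σ²_total = 9.237 + 2 × 11.579 = 32.395
α = (k/(k−1))·(1 − sum of item variances/σ²_total) = (7/6)·(1 − 9.237/32.395) = 0.834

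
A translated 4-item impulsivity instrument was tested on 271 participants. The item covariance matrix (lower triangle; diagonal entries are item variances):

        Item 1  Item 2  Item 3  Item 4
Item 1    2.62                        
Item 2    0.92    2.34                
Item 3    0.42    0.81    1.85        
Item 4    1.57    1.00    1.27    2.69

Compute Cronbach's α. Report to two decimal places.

ΣVar(i) = 2.62 + 2.34 + 1.85 + 2.69 = 9.50
Σ_{i<j} σ_ij = 5.99
σ²_total = 9.50 + 2 × 5.99 = 21.48
α = (k/(k−1))·(1 − ΣVar(i)/σ²_total) = (4/3)·(1 − 9.50/21.48) = 0.74

Cronbach's α = 0.74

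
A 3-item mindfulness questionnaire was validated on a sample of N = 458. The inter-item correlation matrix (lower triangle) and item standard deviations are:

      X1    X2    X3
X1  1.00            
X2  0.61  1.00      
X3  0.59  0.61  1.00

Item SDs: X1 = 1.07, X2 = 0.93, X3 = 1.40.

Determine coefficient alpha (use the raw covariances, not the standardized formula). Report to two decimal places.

Σσ²ᵢ = 1.07² + 0.93² + 1.40² = 3.9698
Covariances σ_ij = r_ij · s_i · s_j:
  σ(X1,X2) = 0.61 × 1.07 × 0.93 = 0.6070
  σ(X1,X3) = 0.59 × 1.07 × 1.40 = 0.8838
  σ(X2,X3) = 0.61 × 0.93 × 1.40 = 0.7942
σ²_T = Σσ²ᵢ + 2·Σσ_ij = 3.9698 + 2 × 2.2850 = 8.5398
α = (3/2)·(1 − 3.9698/8.5398) = 0.80

coefficient alpha = 0.80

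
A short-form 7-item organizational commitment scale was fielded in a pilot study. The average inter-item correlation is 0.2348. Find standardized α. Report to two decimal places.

Standardized α = k·r̄ / (1 + (k−1)·r̄) = 7 × 0.2348 / (1 + 6 × 0.2348)
  = 1.6436 / 2.4088 = 0.68

standardized α = 0.68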